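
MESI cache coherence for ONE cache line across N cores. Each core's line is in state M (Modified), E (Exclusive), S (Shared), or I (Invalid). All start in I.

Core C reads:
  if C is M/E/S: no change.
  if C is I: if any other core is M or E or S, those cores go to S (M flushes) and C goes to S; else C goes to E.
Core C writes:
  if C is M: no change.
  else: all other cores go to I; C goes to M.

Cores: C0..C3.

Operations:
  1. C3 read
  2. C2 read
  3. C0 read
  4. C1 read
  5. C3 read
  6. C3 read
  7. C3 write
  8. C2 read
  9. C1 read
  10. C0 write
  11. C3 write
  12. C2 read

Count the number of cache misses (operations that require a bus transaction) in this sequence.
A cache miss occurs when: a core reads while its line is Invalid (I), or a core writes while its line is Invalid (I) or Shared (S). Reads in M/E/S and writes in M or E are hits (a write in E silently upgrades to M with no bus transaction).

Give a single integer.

Answer: 10

Derivation:
Op 1: C3 read [C3 read from I: no other sharers -> C3=E (exclusive)] -> [I,I,I,E] [MISS #1: read from I]
Op 2: C2 read [C2 read from I: others=['C3=E'] -> C2=S, others downsized to S] -> [I,I,S,S] [MISS #2: read from I]
Op 3: C0 read [C0 read from I: others=['C2=S', 'C3=S'] -> C0=S, others downsized to S] -> [S,I,S,S] [MISS #3: read from I]
Op 4: C1 read [C1 read from I: others=['C0=S', 'C2=S', 'C3=S'] -> C1=S, others downsized to S] -> [S,S,S,S] [MISS #4: read from I]
Op 5: C3 read [C3 read: already in S, no change] -> [S,S,S,S] [hit: read from S]
Op 6: C3 read [C3 read: already in S, no change] -> [S,S,S,S] [hit: read from S]
Op 7: C3 write [C3 write: invalidate ['C0=S', 'C1=S', 'C2=S'] -> C3=M] -> [I,I,I,M] [MISS #5: write from S]
Op 8: C2 read [C2 read from I: others=['C3=M'] -> C2=S, others downsized to S] -> [I,I,S,S] [MISS #6: read from I]
Op 9: C1 read [C1 read from I: others=['C2=S', 'C3=S'] -> C1=S, others downsized to S] -> [I,S,S,S] [MISS #7: read from I]
Op 10: C0 write [C0 write: invalidate ['C1=S', 'C2=S', 'C3=S'] -> C0=M] -> [M,I,I,I] [MISS #8: write from I]
Op 11: C3 write [C3 write: invalidate ['C0=M'] -> C3=M] -> [I,I,I,M] [MISS #9: write from I]
Op 12: C2 read [C2 read from I: others=['C3=M'] -> C2=S, others downsized to S] -> [I,I,S,S] [MISS #10: read from I]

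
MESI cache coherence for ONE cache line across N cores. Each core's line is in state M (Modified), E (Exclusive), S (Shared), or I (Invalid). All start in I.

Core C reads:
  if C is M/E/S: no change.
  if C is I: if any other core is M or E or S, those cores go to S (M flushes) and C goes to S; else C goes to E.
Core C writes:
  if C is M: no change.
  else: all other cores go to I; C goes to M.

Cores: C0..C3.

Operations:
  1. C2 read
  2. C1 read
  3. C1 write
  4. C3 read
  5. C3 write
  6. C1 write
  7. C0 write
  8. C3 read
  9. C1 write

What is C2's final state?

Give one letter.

Op 1: C2 read [C2 read from I: no other sharers -> C2=E (exclusive)] -> [I,I,E,I]
Op 2: C1 read [C1 read from I: others=['C2=E'] -> C1=S, others downsized to S] -> [I,S,S,I]
Op 3: C1 write [C1 write: invalidate ['C2=S'] -> C1=M] -> [I,M,I,I]
Op 4: C3 read [C3 read from I: others=['C1=M'] -> C3=S, others downsized to S] -> [I,S,I,S]
Op 5: C3 write [C3 write: invalidate ['C1=S'] -> C3=M] -> [I,I,I,M]
Op 6: C1 write [C1 write: invalidate ['C3=M'] -> C1=M] -> [I,M,I,I]
Op 7: C0 write [C0 write: invalidate ['C1=M'] -> C0=M] -> [M,I,I,I]
Op 8: C3 read [C3 read from I: others=['C0=M'] -> C3=S, others downsized to S] -> [S,I,I,S]
Op 9: C1 write [C1 write: invalidate ['C0=S', 'C3=S'] -> C1=M] -> [I,M,I,I]

Answer: I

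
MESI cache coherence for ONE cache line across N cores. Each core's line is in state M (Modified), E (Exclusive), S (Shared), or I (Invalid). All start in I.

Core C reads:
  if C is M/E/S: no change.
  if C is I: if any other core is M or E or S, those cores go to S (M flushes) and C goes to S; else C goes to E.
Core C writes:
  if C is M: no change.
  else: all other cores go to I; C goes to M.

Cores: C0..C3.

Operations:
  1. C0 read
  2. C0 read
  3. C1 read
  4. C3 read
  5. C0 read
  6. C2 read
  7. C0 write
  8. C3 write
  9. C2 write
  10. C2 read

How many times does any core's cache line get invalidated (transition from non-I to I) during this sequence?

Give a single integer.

Op 1: C0 read [C0 read from I: no other sharers -> C0=E (exclusive)] -> [E,I,I,I] (invalidations this op: 0; running total: 0)
Op 2: C0 read [C0 read: already in E, no change] -> [E,I,I,I] (invalidations this op: 0; running total: 0)
Op 3: C1 read [C1 read from I: others=['C0=E'] -> C1=S, others downsized to S] -> [S,S,I,I] (invalidations this op: 0; running total: 0)
Op 4: C3 read [C3 read from I: others=['C0=S', 'C1=S'] -> C3=S, others downsized to S] -> [S,S,I,S] (invalidations this op: 0; running total: 0)
Op 5: C0 read [C0 read: already in S, no change] -> [S,S,I,S] (invalidations this op: 0; running total: 0)
Op 6: C2 read [C2 read from I: others=['C0=S', 'C1=S', 'C3=S'] -> C2=S, others downsized to S] -> [S,S,S,S] (invalidations this op: 0; running total: 0)
Op 7: C0 write [C0 write: invalidate ['C1=S', 'C2=S', 'C3=S'] -> C0=M] -> [M,I,I,I] (invalidations this op: 3; running total: 3)
Op 8: C3 write [C3 write: invalidate ['C0=M'] -> C3=M] -> [I,I,I,M] (invalidations this op: 1; running total: 4)
Op 9: C2 write [C2 write: invalidate ['C3=M'] -> C2=M] -> [I,I,M,I] (invalidations this op: 1; running total: 5)
Op 10: C2 read [C2 read: already in M, no change] -> [I,I,M,I] (invalidations this op: 0; running total: 5)

Answer: 5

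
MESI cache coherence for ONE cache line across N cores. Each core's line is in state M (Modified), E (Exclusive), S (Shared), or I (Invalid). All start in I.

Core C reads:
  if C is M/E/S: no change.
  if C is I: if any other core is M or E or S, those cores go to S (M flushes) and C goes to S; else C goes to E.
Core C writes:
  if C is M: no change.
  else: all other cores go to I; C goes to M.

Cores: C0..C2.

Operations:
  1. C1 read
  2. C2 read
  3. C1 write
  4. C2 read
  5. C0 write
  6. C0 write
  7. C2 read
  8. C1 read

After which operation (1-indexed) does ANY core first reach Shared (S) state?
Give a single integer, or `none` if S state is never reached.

Op 1: C1 read [C1 read from I: no other sharers -> C1=E (exclusive)] -> [I,E,I]
Op 2: C2 read [C2 read from I: others=['C1=E'] -> C2=S, others downsized to S] -> [I,S,S]
  -> First S state at op 2; remaining ops need not be traced.

Answer: 2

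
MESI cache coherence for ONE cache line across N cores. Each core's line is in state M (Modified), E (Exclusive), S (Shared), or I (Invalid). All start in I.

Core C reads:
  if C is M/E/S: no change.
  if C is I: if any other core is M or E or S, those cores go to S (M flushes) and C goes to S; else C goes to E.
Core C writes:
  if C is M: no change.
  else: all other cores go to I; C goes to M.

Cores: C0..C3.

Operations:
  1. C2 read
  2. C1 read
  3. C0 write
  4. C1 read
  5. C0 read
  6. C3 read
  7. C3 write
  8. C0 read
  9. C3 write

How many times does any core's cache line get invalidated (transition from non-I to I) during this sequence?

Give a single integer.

Op 1: C2 read [C2 read from I: no other sharers -> C2=E (exclusive)] -> [I,I,E,I] (invalidations this op: 0; running total: 0)
Op 2: C1 read [C1 read from I: others=['C2=E'] -> C1=S, others downsized to S] -> [I,S,S,I] (invalidations this op: 0; running total: 0)
Op 3: C0 write [C0 write: invalidate ['C1=S', 'C2=S'] -> C0=M] -> [M,I,I,I] (invalidations this op: 2; running total: 2)
Op 4: C1 read [C1 read from I: others=['C0=M'] -> C1=S, others downsized to S] -> [S,S,I,I] (invalidations this op: 0; running total: 2)
Op 5: C0 read [C0 read: already in S, no change] -> [S,S,I,I] (invalidations this op: 0; running total: 2)
Op 6: C3 read [C3 read from I: others=['C0=S', 'C1=S'] -> C3=S, others downsized to S] -> [S,S,I,S] (invalidations this op: 0; running total: 2)
Op 7: C3 write [C3 write: invalidate ['C0=S', 'C1=S'] -> C3=M] -> [I,I,I,M] (invalidations this op: 2; running total: 4)
Op 8: C0 read [C0 read from I: others=['C3=M'] -> C0=S, others downsized to S] -> [S,I,I,S] (invalidations this op: 0; running total: 4)
Op 9: C3 write [C3 write: invalidate ['C0=S'] -> C3=M] -> [I,I,I,M] (invalidations this op: 1; running total: 5)

Answer: 5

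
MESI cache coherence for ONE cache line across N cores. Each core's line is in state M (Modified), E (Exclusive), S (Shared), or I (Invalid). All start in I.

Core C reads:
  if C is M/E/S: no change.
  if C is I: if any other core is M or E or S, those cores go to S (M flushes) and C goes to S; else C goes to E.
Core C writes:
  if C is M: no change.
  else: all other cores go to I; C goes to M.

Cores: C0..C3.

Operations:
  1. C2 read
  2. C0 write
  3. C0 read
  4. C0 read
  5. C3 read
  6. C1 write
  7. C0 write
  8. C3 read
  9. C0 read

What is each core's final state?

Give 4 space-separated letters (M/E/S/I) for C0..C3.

Answer: S I I S

Derivation:
Op 1: C2 read [C2 read from I: no other sharers -> C2=E (exclusive)] -> [I,I,E,I]
Op 2: C0 write [C0 write: invalidate ['C2=E'] -> C0=M] -> [M,I,I,I]
Op 3: C0 read [C0 read: already in M, no change] -> [M,I,I,I]
Op 4: C0 read [C0 read: already in M, no change] -> [M,I,I,I]
Op 5: C3 read [C3 read from I: others=['C0=M'] -> C3=S, others downsized to S] -> [S,I,I,S]
Op 6: C1 write [C1 write: invalidate ['C0=S', 'C3=S'] -> C1=M] -> [I,M,I,I]
Op 7: C0 write [C0 write: invalidate ['C1=M'] -> C0=M] -> [M,I,I,I]
Op 8: C3 read [C3 read from I: others=['C0=M'] -> C3=S, others downsized to S] -> [S,I,I,S]
Op 9: C0 read [C0 read: already in S, no change] -> [S,I,I,S]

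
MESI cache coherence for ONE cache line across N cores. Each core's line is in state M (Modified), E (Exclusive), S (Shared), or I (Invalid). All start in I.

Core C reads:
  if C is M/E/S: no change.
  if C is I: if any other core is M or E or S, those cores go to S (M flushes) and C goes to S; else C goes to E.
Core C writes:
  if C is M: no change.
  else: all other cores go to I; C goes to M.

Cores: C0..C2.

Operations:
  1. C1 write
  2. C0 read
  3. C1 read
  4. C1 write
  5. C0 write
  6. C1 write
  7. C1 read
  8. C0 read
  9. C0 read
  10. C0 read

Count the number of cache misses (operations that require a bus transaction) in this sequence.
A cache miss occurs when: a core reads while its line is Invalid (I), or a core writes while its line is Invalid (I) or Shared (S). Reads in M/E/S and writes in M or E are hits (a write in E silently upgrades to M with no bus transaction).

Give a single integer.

Op 1: C1 write [C1 write: invalidate none -> C1=M] -> [I,M,I] [MISS #1: write from I]
Op 2: C0 read [C0 read from I: others=['C1=M'] -> C0=S, others downsized to S] -> [S,S,I] [MISS #2: read from I]
Op 3: C1 read [C1 read: already in S, no change] -> [S,S,I] [hit: read from S]
Op 4: C1 write [C1 write: invalidate ['C0=S'] -> C1=M] -> [I,M,I] [MISS #3: write from S]
Op 5: C0 write [C0 write: invalidate ['C1=M'] -> C0=M] -> [M,I,I] [MISS #4: write from I]
Op 6: C1 write [C1 write: invalidate ['C0=M'] -> C1=M] -> [I,M,I] [MISS #5: write from I]
Op 7: C1 read [C1 read: already in M, no change] -> [I,M,I] [hit: read from M]
Op 8: C0 read [C0 read from I: others=['C1=M'] -> C0=S, others downsized to S] -> [S,S,I] [MISS #6: read from I]
Op 9: C0 read [C0 read: already in S, no change] -> [S,S,I] [hit: read from S]
Op 10: C0 read [C0 read: already in S, no change] -> [S,S,I] [hit: read from S]

Answer: 6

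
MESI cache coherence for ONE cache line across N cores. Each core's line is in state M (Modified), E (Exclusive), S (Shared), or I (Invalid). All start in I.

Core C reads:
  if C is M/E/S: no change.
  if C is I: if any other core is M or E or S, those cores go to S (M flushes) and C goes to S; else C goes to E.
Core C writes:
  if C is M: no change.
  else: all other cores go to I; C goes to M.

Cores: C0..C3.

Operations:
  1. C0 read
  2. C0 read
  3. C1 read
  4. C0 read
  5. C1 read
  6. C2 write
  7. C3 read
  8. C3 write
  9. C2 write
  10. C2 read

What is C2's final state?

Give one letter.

Answer: M

Derivation:
Op 1: C0 read [C0 read from I: no other sharers -> C0=E (exclusive)] -> [E,I,I,I]
Op 2: C0 read [C0 read: already in E, no change] -> [E,I,I,I]
Op 3: C1 read [C1 read from I: others=['C0=E'] -> C1=S, others downsized to S] -> [S,S,I,I]
Op 4: C0 read [C0 read: already in S, no change] -> [S,S,I,I]
Op 5: C1 read [C1 read: already in S, no change] -> [S,S,I,I]
Op 6: C2 write [C2 write: invalidate ['C0=S', 'C1=S'] -> C2=M] -> [I,I,M,I]
Op 7: C3 read [C3 read from I: others=['C2=M'] -> C3=S, others downsized to S] -> [I,I,S,S]
Op 8: C3 write [C3 write: invalidate ['C2=S'] -> C3=M] -> [I,I,I,M]
Op 9: C2 write [C2 write: invalidate ['C3=M'] -> C2=M] -> [I,I,M,I]
Op 10: C2 read [C2 read: already in M, no change] -> [I,I,M,I]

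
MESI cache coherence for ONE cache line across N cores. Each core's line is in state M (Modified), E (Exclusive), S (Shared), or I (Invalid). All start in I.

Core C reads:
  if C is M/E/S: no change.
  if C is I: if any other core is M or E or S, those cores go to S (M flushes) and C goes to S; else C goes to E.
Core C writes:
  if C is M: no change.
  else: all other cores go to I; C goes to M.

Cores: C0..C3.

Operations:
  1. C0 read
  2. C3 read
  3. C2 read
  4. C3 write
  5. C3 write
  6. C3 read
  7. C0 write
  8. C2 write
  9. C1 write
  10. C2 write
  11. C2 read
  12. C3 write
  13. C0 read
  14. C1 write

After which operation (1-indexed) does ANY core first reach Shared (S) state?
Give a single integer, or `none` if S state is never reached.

Answer: 2

Derivation:
Op 1: C0 read [C0 read from I: no other sharers -> C0=E (exclusive)] -> [E,I,I,I]
Op 2: C3 read [C3 read from I: others=['C0=E'] -> C3=S, others downsized to S] -> [S,I,I,S]
  -> First S state at op 2; remaining ops need not be traced.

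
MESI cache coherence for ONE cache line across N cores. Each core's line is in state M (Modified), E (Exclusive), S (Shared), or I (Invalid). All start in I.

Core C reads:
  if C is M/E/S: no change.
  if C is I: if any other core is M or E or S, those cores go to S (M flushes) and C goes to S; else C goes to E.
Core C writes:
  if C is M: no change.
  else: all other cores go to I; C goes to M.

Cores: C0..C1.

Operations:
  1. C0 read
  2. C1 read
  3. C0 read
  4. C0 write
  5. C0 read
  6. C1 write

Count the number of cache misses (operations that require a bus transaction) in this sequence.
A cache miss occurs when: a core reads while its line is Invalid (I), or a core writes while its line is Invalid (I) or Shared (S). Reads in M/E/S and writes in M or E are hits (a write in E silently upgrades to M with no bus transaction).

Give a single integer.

Answer: 4

Derivation:
Op 1: C0 read [C0 read from I: no other sharers -> C0=E (exclusive)] -> [E,I] [MISS #1: read from I]
Op 2: C1 read [C1 read from I: others=['C0=E'] -> C1=S, others downsized to S] -> [S,S] [MISS #2: read from I]
Op 3: C0 read [C0 read: already in S, no change] -> [S,S] [hit: read from S]
Op 4: C0 write [C0 write: invalidate ['C1=S'] -> C0=M] -> [M,I] [MISS #3: write from S]
Op 5: C0 read [C0 read: already in M, no change] -> [M,I] [hit: read from M]
Op 6: C1 write [C1 write: invalidate ['C0=M'] -> C1=M] -> [I,M] [MISS #4: write from I]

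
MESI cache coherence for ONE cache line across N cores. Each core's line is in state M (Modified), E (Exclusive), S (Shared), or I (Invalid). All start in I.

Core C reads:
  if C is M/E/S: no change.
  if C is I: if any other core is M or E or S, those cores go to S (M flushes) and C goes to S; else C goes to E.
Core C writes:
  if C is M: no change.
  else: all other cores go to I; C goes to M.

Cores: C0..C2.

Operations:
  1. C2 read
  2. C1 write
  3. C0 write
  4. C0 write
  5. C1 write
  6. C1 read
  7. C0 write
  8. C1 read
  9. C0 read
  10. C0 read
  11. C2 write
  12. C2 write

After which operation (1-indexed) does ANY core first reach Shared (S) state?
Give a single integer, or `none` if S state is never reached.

Answer: 8

Derivation:
Op 1: C2 read [C2 read from I: no other sharers -> C2=E (exclusive)] -> [I,I,E]
Op 2: C1 write [C1 write: invalidate ['C2=E'] -> C1=M] -> [I,M,I]
Op 3: C0 write [C0 write: invalidate ['C1=M'] -> C0=M] -> [M,I,I]
Op 4: C0 write [C0 write: already M (modified), no change] -> [M,I,I]
Op 5: C1 write [C1 write: invalidate ['C0=M'] -> C1=M] -> [I,M,I]
Op 6: C1 read [C1 read: already in M, no change] -> [I,M,I]
Op 7: C0 write [C0 write: invalidate ['C1=M'] -> C0=M] -> [M,I,I]
Op 8: C1 read [C1 read from I: others=['C0=M'] -> C1=S, others downsized to S] -> [S,S,I]
  -> First S state at op 8; remaining ops need not be traced.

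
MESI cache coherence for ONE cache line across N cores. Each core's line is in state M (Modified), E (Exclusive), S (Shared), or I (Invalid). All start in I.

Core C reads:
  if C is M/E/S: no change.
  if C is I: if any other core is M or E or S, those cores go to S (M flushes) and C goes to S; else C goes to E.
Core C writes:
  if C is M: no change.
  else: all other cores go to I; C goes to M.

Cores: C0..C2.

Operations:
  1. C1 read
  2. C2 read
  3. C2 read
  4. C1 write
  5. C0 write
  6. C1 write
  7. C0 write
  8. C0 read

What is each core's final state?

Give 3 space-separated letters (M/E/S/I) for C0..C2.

Answer: M I I

Derivation:
Op 1: C1 read [C1 read from I: no other sharers -> C1=E (exclusive)] -> [I,E,I]
Op 2: C2 read [C2 read from I: others=['C1=E'] -> C2=S, others downsized to S] -> [I,S,S]
Op 3: C2 read [C2 read: already in S, no change] -> [I,S,S]
Op 4: C1 write [C1 write: invalidate ['C2=S'] -> C1=M] -> [I,M,I]
Op 5: C0 write [C0 write: invalidate ['C1=M'] -> C0=M] -> [M,I,I]
Op 6: C1 write [C1 write: invalidate ['C0=M'] -> C1=M] -> [I,M,I]
Op 7: C0 write [C0 write: invalidate ['C1=M'] -> C0=M] -> [M,I,I]
Op 8: C0 read [C0 read: already in M, no change] -> [M,I,I]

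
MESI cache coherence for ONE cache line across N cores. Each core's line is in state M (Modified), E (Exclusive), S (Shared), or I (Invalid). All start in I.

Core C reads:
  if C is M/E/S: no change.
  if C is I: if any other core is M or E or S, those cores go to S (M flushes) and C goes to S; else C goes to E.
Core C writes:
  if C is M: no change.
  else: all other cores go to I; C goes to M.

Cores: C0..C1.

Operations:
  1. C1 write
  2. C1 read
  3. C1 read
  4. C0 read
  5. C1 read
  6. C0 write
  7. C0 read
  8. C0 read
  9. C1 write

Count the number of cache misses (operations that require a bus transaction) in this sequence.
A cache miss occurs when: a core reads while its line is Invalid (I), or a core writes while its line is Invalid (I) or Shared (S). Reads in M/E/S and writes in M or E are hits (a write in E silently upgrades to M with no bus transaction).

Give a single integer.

Answer: 4

Derivation:
Op 1: C1 write [C1 write: invalidate none -> C1=M] -> [I,M] [MISS #1: write from I]
Op 2: C1 read [C1 read: already in M, no change] -> [I,M] [hit: read from M]
Op 3: C1 read [C1 read: already in M, no change] -> [I,M] [hit: read from M]
Op 4: C0 read [C0 read from I: others=['C1=M'] -> C0=S, others downsized to S] -> [S,S] [MISS #2: read from I]
Op 5: C1 read [C1 read: already in S, no change] -> [S,S] [hit: read from S]
Op 6: C0 write [C0 write: invalidate ['C1=S'] -> C0=M] -> [M,I] [MISS #3: write from S]
Op 7: C0 read [C0 read: already in M, no change] -> [M,I] [hit: read from M]
Op 8: C0 read [C0 read: already in M, no change] -> [M,I] [hit: read from M]
Op 9: C1 write [C1 write: invalidate ['C0=M'] -> C1=M] -> [I,M] [MISS #4: write from I]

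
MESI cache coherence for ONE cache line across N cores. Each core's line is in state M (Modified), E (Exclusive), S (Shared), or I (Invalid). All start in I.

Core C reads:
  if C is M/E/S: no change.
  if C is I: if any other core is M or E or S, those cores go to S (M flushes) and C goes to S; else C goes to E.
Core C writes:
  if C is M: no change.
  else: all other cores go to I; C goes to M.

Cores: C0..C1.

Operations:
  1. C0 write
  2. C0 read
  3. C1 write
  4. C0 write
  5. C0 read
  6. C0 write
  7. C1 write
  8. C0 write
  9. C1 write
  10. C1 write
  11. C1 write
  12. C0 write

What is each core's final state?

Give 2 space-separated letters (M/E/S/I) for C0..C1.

Answer: M I

Derivation:
Op 1: C0 write [C0 write: invalidate none -> C0=M] -> [M,I]
Op 2: C0 read [C0 read: already in M, no change] -> [M,I]
Op 3: C1 write [C1 write: invalidate ['C0=M'] -> C1=M] -> [I,M]
Op 4: C0 write [C0 write: invalidate ['C1=M'] -> C0=M] -> [M,I]
Op 5: C0 read [C0 read: already in M, no change] -> [M,I]
Op 6: C0 write [C0 write: already M (modified), no change] -> [M,I]
Op 7: C1 write [C1 write: invalidate ['C0=M'] -> C1=M] -> [I,M]
Op 8: C0 write [C0 write: invalidate ['C1=M'] -> C0=M] -> [M,I]
Op 9: C1 write [C1 write: invalidate ['C0=M'] -> C1=M] -> [I,M]
Op 10: C1 write [C1 write: already M (modified), no change] -> [I,M]
Op 11: C1 write [C1 write: already M (modified), no change] -> [I,M]
Op 12: C0 write [C0 write: invalidate ['C1=M'] -> C0=M] -> [M,I]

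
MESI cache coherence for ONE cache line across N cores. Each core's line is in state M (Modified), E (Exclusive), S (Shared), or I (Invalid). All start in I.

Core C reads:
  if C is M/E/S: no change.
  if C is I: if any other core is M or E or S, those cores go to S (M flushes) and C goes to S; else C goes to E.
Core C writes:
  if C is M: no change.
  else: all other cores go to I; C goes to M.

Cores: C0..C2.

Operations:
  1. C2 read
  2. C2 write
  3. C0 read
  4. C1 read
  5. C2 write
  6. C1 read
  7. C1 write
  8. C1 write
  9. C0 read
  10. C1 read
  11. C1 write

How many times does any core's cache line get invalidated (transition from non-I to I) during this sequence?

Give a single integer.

Op 1: C2 read [C2 read from I: no other sharers -> C2=E (exclusive)] -> [I,I,E] (invalidations this op: 0; running total: 0)
Op 2: C2 write [C2 write: invalidate none -> C2=M] -> [I,I,M] (invalidations this op: 0; running total: 0)
Op 3: C0 read [C0 read from I: others=['C2=M'] -> C0=S, others downsized to S] -> [S,I,S] (invalidations this op: 0; running total: 0)
Op 4: C1 read [C1 read from I: others=['C0=S', 'C2=S'] -> C1=S, others downsized to S] -> [S,S,S] (invalidations this op: 0; running total: 0)
Op 5: C2 write [C2 write: invalidate ['C0=S', 'C1=S'] -> C2=M] -> [I,I,M] (invalidations this op: 2; running total: 2)
Op 6: C1 read [C1 read from I: others=['C2=M'] -> C1=S, others downsized to S] -> [I,S,S] (invalidations this op: 0; running total: 2)
Op 7: C1 write [C1 write: invalidate ['C2=S'] -> C1=M] -> [I,M,I] (invalidations this op: 1; running total: 3)
Op 8: C1 write [C1 write: already M (modified), no change] -> [I,M,I] (invalidations this op: 0; running total: 3)
Op 9: C0 read [C0 read from I: others=['C1=M'] -> C0=S, others downsized to S] -> [S,S,I] (invalidations this op: 0; running total: 3)
Op 10: C1 read [C1 read: already in S, no change] -> [S,S,I] (invalidations this op: 0; running total: 3)
Op 11: C1 write [C1 write: invalidate ['C0=S'] -> C1=M] -> [I,M,I] (invalidations this op: 1; running total: 4)

Answer: 4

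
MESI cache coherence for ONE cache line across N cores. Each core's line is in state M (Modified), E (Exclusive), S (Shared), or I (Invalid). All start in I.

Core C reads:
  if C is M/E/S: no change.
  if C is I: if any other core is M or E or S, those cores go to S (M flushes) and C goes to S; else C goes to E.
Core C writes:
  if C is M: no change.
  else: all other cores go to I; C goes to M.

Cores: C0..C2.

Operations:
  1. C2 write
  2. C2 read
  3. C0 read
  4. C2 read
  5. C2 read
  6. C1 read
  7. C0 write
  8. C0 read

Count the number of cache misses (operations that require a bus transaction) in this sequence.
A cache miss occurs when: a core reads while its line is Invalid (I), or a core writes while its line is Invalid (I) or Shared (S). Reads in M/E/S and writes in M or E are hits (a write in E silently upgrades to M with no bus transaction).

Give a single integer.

Answer: 4

Derivation:
Op 1: C2 write [C2 write: invalidate none -> C2=M] -> [I,I,M] [MISS #1: write from I]
Op 2: C2 read [C2 read: already in M, no change] -> [I,I,M] [hit: read from M]
Op 3: C0 read [C0 read from I: others=['C2=M'] -> C0=S, others downsized to S] -> [S,I,S] [MISS #2: read from I]
Op 4: C2 read [C2 read: already in S, no change] -> [S,I,S] [hit: read from S]
Op 5: C2 read [C2 read: already in S, no change] -> [S,I,S] [hit: read from S]
Op 6: C1 read [C1 read from I: others=['C0=S', 'C2=S'] -> C1=S, others downsized to S] -> [S,S,S] [MISS #3: read from I]
Op 7: C0 write [C0 write: invalidate ['C1=S', 'C2=S'] -> C0=M] -> [M,I,I] [MISS #4: write from S]
Op 8: C0 read [C0 read: already in M, no change] -> [M,I,I] [hit: read from M]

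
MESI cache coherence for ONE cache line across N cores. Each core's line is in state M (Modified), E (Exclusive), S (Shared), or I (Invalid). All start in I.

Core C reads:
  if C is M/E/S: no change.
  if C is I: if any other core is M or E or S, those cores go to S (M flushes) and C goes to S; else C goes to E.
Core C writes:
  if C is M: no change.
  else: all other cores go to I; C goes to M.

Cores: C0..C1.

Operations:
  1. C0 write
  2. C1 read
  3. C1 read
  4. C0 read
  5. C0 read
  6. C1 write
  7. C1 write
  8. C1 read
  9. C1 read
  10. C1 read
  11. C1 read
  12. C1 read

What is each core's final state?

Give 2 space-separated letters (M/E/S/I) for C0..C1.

Op 1: C0 write [C0 write: invalidate none -> C0=M] -> [M,I]
Op 2: C1 read [C1 read from I: others=['C0=M'] -> C1=S, others downsized to S] -> [S,S]
Op 3: C1 read [C1 read: already in S, no change] -> [S,S]
Op 4: C0 read [C0 read: already in S, no change] -> [S,S]
Op 5: C0 read [C0 read: already in S, no change] -> [S,S]
Op 6: C1 write [C1 write: invalidate ['C0=S'] -> C1=M] -> [I,M]
Op 7: C1 write [C1 write: already M (modified), no change] -> [I,M]
Op 8: C1 read [C1 read: already in M, no change] -> [I,M]
Op 9: C1 read [C1 read: already in M, no change] -> [I,M]
Op 10: C1 read [C1 read: already in M, no change] -> [I,M]
Op 11: C1 read [C1 read: already in M, no change] -> [I,M]
Op 12: C1 read [C1 read: already in M, no change] -> [I,M]

Answer: I M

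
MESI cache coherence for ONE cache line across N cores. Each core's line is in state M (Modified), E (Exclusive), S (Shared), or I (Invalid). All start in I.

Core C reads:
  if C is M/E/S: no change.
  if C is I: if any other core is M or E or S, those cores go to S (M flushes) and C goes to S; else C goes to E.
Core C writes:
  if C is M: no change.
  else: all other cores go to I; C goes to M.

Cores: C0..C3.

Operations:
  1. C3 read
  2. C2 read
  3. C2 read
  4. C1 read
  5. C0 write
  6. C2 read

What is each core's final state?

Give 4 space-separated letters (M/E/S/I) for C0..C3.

Op 1: C3 read [C3 read from I: no other sharers -> C3=E (exclusive)] -> [I,I,I,E]
Op 2: C2 read [C2 read from I: others=['C3=E'] -> C2=S, others downsized to S] -> [I,I,S,S]
Op 3: C2 read [C2 read: already in S, no change] -> [I,I,S,S]
Op 4: C1 read [C1 read from I: others=['C2=S', 'C3=S'] -> C1=S, others downsized to S] -> [I,S,S,S]
Op 5: C0 write [C0 write: invalidate ['C1=S', 'C2=S', 'C3=S'] -> C0=M] -> [M,I,I,I]
Op 6: C2 read [C2 read from I: others=['C0=M'] -> C2=S, others downsized to S] -> [S,I,S,I]

Answer: S I S I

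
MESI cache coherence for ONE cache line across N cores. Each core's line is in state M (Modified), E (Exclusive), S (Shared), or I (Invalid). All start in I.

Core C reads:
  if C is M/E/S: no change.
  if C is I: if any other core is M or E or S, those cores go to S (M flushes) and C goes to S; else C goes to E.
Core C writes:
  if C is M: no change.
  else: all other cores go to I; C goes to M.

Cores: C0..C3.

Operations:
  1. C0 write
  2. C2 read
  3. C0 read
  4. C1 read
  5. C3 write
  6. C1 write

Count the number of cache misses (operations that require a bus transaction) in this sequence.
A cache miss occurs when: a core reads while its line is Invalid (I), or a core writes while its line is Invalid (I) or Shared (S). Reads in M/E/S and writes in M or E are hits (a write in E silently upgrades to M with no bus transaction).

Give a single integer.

Op 1: C0 write [C0 write: invalidate none -> C0=M] -> [M,I,I,I] [MISS #1: write from I]
Op 2: C2 read [C2 read from I: others=['C0=M'] -> C2=S, others downsized to S] -> [S,I,S,I] [MISS #2: read from I]
Op 3: C0 read [C0 read: already in S, no change] -> [S,I,S,I] [hit: read from S]
Op 4: C1 read [C1 read from I: others=['C0=S', 'C2=S'] -> C1=S, others downsized to S] -> [S,S,S,I] [MISS #3: read from I]
Op 5: C3 write [C3 write: invalidate ['C0=S', 'C1=S', 'C2=S'] -> C3=M] -> [I,I,I,M] [MISS #4: write from I]
Op 6: C1 write [C1 write: invalidate ['C3=M'] -> C1=M] -> [I,M,I,I] [MISS #5: write from I]

Answer: 5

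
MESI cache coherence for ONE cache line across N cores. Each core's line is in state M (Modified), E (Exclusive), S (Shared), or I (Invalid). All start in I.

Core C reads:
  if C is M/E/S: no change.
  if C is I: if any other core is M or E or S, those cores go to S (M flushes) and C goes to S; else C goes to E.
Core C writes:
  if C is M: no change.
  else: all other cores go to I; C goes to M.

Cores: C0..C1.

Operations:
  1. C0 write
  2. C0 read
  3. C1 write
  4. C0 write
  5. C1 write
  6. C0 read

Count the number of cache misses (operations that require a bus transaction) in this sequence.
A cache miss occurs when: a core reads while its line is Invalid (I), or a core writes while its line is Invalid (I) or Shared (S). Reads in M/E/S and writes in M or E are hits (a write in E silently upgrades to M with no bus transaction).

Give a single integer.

Answer: 5

Derivation:
Op 1: C0 write [C0 write: invalidate none -> C0=M] -> [M,I] [MISS #1: write from I]
Op 2: C0 read [C0 read: already in M, no change] -> [M,I] [hit: read from M]
Op 3: C1 write [C1 write: invalidate ['C0=M'] -> C1=M] -> [I,M] [MISS #2: write from I]
Op 4: C0 write [C0 write: invalidate ['C1=M'] -> C0=M] -> [M,I] [MISS #3: write from I]
Op 5: C1 write [C1 write: invalidate ['C0=M'] -> C1=M] -> [I,M] [MISS #4: write from I]
Op 6: C0 read [C0 read from I: others=['C1=M'] -> C0=S, others downsized to S] -> [S,S] [MISS #5: read from I]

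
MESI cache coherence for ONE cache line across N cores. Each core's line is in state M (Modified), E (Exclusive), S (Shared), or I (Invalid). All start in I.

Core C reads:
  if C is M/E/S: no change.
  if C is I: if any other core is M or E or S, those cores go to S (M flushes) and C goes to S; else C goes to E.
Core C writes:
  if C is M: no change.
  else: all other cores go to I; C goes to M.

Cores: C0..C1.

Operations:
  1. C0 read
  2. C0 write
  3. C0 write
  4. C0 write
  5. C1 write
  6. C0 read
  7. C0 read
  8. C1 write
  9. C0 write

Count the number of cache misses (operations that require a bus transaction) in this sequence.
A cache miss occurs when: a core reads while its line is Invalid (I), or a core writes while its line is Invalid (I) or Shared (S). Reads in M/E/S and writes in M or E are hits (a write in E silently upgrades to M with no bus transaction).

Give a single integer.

Op 1: C0 read [C0 read from I: no other sharers -> C0=E (exclusive)] -> [E,I] [MISS #1: read from I]
Op 2: C0 write [C0 write: invalidate none -> C0=M] -> [M,I] [hit: write from E is a silent E->M upgrade, no bus transaction]
Op 3: C0 write [C0 write: already M (modified), no change] -> [M,I] [hit: write from M]
Op 4: C0 write [C0 write: already M (modified), no change] -> [M,I] [hit: write from M]
Op 5: C1 write [C1 write: invalidate ['C0=M'] -> C1=M] -> [I,M] [MISS #2: write from I]
Op 6: C0 read [C0 read from I: others=['C1=M'] -> C0=S, others downsized to S] -> [S,S] [MISS #3: read from I]
Op 7: C0 read [C0 read: already in S, no change] -> [S,S] [hit: read from S]
Op 8: C1 write [C1 write: invalidate ['C0=S'] -> C1=M] -> [I,M] [MISS #4: write from S]
Op 9: C0 write [C0 write: invalidate ['C1=M'] -> C0=M] -> [M,I] [MISS #5: write from I]

Answer: 5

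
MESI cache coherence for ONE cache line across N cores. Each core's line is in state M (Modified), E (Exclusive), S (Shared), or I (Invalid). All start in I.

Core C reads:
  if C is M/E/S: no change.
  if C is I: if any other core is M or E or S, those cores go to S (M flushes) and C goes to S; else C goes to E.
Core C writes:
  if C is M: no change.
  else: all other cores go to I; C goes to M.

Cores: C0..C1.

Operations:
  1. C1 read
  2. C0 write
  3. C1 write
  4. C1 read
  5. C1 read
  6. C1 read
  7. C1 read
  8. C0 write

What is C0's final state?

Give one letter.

Op 1: C1 read [C1 read from I: no other sharers -> C1=E (exclusive)] -> [I,E]
Op 2: C0 write [C0 write: invalidate ['C1=E'] -> C0=M] -> [M,I]
Op 3: C1 write [C1 write: invalidate ['C0=M'] -> C1=M] -> [I,M]
Op 4: C1 read [C1 read: already in M, no change] -> [I,M]
Op 5: C1 read [C1 read: already in M, no change] -> [I,M]
Op 6: C1 read [C1 read: already in M, no change] -> [I,M]
Op 7: C1 read [C1 read: already in M, no change] -> [I,M]
Op 8: C0 write [C0 write: invalidate ['C1=M'] -> C0=M] -> [M,I]

Answer: M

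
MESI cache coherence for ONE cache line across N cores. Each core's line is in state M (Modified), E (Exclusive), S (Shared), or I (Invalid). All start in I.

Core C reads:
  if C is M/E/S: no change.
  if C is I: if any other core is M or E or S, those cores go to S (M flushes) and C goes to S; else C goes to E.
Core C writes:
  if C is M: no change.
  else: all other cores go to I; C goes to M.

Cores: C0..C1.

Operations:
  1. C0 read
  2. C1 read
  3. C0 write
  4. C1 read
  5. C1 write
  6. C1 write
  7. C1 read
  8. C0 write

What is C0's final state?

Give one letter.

Answer: M

Derivation:
Op 1: C0 read [C0 read from I: no other sharers -> C0=E (exclusive)] -> [E,I]
Op 2: C1 read [C1 read from I: others=['C0=E'] -> C1=S, others downsized to S] -> [S,S]
Op 3: C0 write [C0 write: invalidate ['C1=S'] -> C0=M] -> [M,I]
Op 4: C1 read [C1 read from I: others=['C0=M'] -> C1=S, others downsized to S] -> [S,S]
Op 5: C1 write [C1 write: invalidate ['C0=S'] -> C1=M] -> [I,M]
Op 6: C1 write [C1 write: already M (modified), no change] -> [I,M]
Op 7: C1 read [C1 read: already in M, no change] -> [I,M]
Op 8: C0 write [C0 write: invalidate ['C1=M'] -> C0=M] -> [M,I]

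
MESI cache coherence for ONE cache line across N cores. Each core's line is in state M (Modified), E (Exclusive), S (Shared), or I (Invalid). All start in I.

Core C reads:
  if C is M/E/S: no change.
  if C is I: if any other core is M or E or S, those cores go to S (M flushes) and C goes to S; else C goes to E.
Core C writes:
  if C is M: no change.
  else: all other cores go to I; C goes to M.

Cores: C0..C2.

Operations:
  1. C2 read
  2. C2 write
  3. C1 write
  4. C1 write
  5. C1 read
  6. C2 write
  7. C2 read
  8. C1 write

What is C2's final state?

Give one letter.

Op 1: C2 read [C2 read from I: no other sharers -> C2=E (exclusive)] -> [I,I,E]
Op 2: C2 write [C2 write: invalidate none -> C2=M] -> [I,I,M]
Op 3: C1 write [C1 write: invalidate ['C2=M'] -> C1=M] -> [I,M,I]
Op 4: C1 write [C1 write: already M (modified), no change] -> [I,M,I]
Op 5: C1 read [C1 read: already in M, no change] -> [I,M,I]
Op 6: C2 write [C2 write: invalidate ['C1=M'] -> C2=M] -> [I,I,M]
Op 7: C2 read [C2 read: already in M, no change] -> [I,I,M]
Op 8: C1 write [C1 write: invalidate ['C2=M'] -> C1=M] -> [I,M,I]

Answer: I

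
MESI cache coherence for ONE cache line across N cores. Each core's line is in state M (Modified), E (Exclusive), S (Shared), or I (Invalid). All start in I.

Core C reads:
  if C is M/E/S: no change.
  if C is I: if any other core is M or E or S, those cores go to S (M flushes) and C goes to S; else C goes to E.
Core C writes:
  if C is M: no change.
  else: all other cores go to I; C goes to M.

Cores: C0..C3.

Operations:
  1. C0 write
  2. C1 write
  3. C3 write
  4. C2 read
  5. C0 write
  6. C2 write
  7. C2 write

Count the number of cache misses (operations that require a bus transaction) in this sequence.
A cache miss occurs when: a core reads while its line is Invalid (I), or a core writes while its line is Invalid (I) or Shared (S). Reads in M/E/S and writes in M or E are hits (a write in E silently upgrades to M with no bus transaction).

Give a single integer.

Op 1: C0 write [C0 write: invalidate none -> C0=M] -> [M,I,I,I] [MISS #1: write from I]
Op 2: C1 write [C1 write: invalidate ['C0=M'] -> C1=M] -> [I,M,I,I] [MISS #2: write from I]
Op 3: C3 write [C3 write: invalidate ['C1=M'] -> C3=M] -> [I,I,I,M] [MISS #3: write from I]
Op 4: C2 read [C2 read from I: others=['C3=M'] -> C2=S, others downsized to S] -> [I,I,S,S] [MISS #4: read from I]
Op 5: C0 write [C0 write: invalidate ['C2=S', 'C3=S'] -> C0=M] -> [M,I,I,I] [MISS #5: write from I]
Op 6: C2 write [C2 write: invalidate ['C0=M'] -> C2=M] -> [I,I,M,I] [MISS #6: write from I]
Op 7: C2 write [C2 write: already M (modified), no change] -> [I,I,M,I] [hit: write from M]

Answer: 6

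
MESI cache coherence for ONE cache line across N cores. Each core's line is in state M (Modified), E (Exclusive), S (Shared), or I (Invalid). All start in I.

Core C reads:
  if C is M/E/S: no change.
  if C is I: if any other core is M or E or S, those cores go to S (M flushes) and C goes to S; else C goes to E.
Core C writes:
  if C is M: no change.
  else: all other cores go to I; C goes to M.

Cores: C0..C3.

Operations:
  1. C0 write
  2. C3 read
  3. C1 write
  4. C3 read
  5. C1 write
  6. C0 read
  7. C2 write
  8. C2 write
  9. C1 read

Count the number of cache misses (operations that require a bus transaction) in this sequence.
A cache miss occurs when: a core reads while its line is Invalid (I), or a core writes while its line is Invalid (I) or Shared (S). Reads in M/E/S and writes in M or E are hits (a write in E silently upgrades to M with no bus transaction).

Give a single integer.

Answer: 8

Derivation:
Op 1: C0 write [C0 write: invalidate none -> C0=M] -> [M,I,I,I] [MISS #1: write from I]
Op 2: C3 read [C3 read from I: others=['C0=M'] -> C3=S, others downsized to S] -> [S,I,I,S] [MISS #2: read from I]
Op 3: C1 write [C1 write: invalidate ['C0=S', 'C3=S'] -> C1=M] -> [I,M,I,I] [MISS #3: write from I]
Op 4: C3 read [C3 read from I: others=['C1=M'] -> C3=S, others downsized to S] -> [I,S,I,S] [MISS #4: read from I]
Op 5: C1 write [C1 write: invalidate ['C3=S'] -> C1=M] -> [I,M,I,I] [MISS #5: write from S]
Op 6: C0 read [C0 read from I: others=['C1=M'] -> C0=S, others downsized to S] -> [S,S,I,I] [MISS #6: read from I]
Op 7: C2 write [C2 write: invalidate ['C0=S', 'C1=S'] -> C2=M] -> [I,I,M,I] [MISS #7: write from I]
Op 8: C2 write [C2 write: already M (modified), no change] -> [I,I,M,I] [hit: write from M]
Op 9: C1 read [C1 read from I: others=['C2=M'] -> C1=S, others downsized to S] -> [I,S,S,I] [MISS #8: read from I]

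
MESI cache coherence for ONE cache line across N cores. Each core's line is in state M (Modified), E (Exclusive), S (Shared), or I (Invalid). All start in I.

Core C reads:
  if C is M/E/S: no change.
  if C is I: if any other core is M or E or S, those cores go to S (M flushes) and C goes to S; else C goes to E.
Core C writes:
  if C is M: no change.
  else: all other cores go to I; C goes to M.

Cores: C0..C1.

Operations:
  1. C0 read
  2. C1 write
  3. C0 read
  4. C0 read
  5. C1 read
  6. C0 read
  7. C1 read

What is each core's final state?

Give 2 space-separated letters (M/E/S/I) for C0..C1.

Op 1: C0 read [C0 read from I: no other sharers -> C0=E (exclusive)] -> [E,I]
Op 2: C1 write [C1 write: invalidate ['C0=E'] -> C1=M] -> [I,M]
Op 3: C0 read [C0 read from I: others=['C1=M'] -> C0=S, others downsized to S] -> [S,S]
Op 4: C0 read [C0 read: already in S, no change] -> [S,S]
Op 5: C1 read [C1 read: already in S, no change] -> [S,S]
Op 6: C0 read [C0 read: already in S, no change] -> [S,S]
Op 7: C1 read [C1 read: already in S, no change] -> [S,S]

Answer: S S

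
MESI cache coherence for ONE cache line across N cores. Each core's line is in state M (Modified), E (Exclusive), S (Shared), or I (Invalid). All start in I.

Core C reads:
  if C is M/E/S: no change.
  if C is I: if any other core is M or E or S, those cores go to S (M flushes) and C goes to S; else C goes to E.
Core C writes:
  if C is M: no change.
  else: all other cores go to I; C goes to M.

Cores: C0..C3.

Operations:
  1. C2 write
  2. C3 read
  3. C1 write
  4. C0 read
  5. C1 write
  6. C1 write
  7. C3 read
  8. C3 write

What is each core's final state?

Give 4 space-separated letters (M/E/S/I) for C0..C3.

Answer: I I I M

Derivation:
Op 1: C2 write [C2 write: invalidate none -> C2=M] -> [I,I,M,I]
Op 2: C3 read [C3 read from I: others=['C2=M'] -> C3=S, others downsized to S] -> [I,I,S,S]
Op 3: C1 write [C1 write: invalidate ['C2=S', 'C3=S'] -> C1=M] -> [I,M,I,I]
Op 4: C0 read [C0 read from I: others=['C1=M'] -> C0=S, others downsized to S] -> [S,S,I,I]
Op 5: C1 write [C1 write: invalidate ['C0=S'] -> C1=M] -> [I,M,I,I]
Op 6: C1 write [C1 write: already M (modified), no change] -> [I,M,I,I]
Op 7: C3 read [C3 read from I: others=['C1=M'] -> C3=S, others downsized to S] -> [I,S,I,S]
Op 8: C3 write [C3 write: invalidate ['C1=S'] -> C3=M] -> [I,I,I,M]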